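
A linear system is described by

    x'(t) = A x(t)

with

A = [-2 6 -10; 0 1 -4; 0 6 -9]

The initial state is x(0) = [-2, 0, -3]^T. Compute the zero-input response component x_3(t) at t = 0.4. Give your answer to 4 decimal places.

det(sI - A) = s^3 - (tr A)s^2 + (M11 + M22 + M33)s - det A, where Mii is the 2×2 principal minor of A obtained by deleting row i and column i.
tr A = (-2) + 1 + (-9) = -10; M11 = 1·(-9) - (-4)·6 = -9 - (-24) = 15; M22 = (-2)·(-9) - (-10)·0 = 18 - 0 = 18; M33 = (-2)·1 - 6·0 = -2 - 0 = -2; sum of minors = 31.
det A = (-2)·(1·(-9) - (-4)·6) - 6·(0·(-9) - (-4)·0) + (-10)·(0·6 - 1·0) = (-2)·15 - 6·0 + (-10)·0 = -30.
So p(s) = det(sI - A) = s^3 + 10s^2 + 31s + 30.
Rational-root test: any integer root divides 30. Testing small divisors, s = -2 works: p(-2) = -8 + 40 + (-62) + 30 = 0, so (s + 2) is a factor.
Dividing, p(s) = (s + 2)(s^2 + 8s + 15).
Factor s^2 + 8s + 15: two numbers with sum -8 and product 15 are -3 and -5, so s^2 + 8s + 15 = (s + 3)(s + 5).
Hence p(s) = (s + 2) (s + 3) (s + 5), with roots -5, -3, -2.
The eigenvalues -5, -3, -2 are distinct and real, so A is diagonalisable and x(t) = e^{At} x(0) = V diag(e^{λ_i t}) V^{-1} x(0), where the columns of V are the eigenvectors.
λ = -5: A - (-5)I = [[3, 6, -10], [0, 6, -4], [0, 6, -4]]. v must be orthogonal to every row; (row 1) × (row 2) = [36, 12, 18], so take v_1 = [6, 2, 3]^T.
λ = -3: A - (-3)I = [[1, 6, -10], [0, 4, -4], [0, 6, -6]]. v must be orthogonal to every row; (row 1) × (row 2) = [16, 4, 4], so take v_2 = [4, 1, 1]^T.
λ = -2: A - (-2)I = [[0, 6, -10], [0, 3, -4], [0, 6, -7]]. v must be orthogonal to every row; (row 1) × (row 2) = [6, 0, 0], so take v_3 = [1, 0, 0]^T.
V = [v_1 v_2 v_3] = [[6, 4, 1], [2, 1, 0], [3, 1, 0]] has det V = -1, so V^{-1} = adj(V)/det V = [[0, -1, 1], [0, 3, -2], [1, -6, 2]].
Modal coordinates z(0) = V^{-1} x(0): 0·(-2) + (-1)·0 + 1·(-3) = -3; 0·(-2) + 3·0 + (-2)·(-3) = 6; 1·(-2) + (-6)·0 + 2·(-3) = -8; so z(0) = [-3, 6, -8]^T.
x_3(t) = Σ_i (v_i)_3 · z_i(0) · e^{λ_i t} (row 3 of V times the modal terms).
x_3(0.4) = 3·(-3)·e^{-5·0.4} + 1·6·e^{-3·0.4} + 0·(-8)·e^{-2·0.4} = (-9)·0.135335 + 6·0.301194 + 0·0.449329 = 0.5891.

0.5891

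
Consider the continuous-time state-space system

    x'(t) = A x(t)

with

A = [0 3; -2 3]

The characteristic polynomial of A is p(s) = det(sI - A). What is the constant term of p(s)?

For a 2×2 matrix, det(sI - A) = s^2 - (tr A)s + det A.
tr A = 3, det A = 6.
So p(s) = s^2 - 3s + 6.
The constant term is 6.

6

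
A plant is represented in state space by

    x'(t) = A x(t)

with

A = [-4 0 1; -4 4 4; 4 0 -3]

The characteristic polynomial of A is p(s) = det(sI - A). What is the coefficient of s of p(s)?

-20

Expand det(sI - A) for the 3×3 matrix.
p(s) = s^3 + 3s^2 - 20s - 32.
(Check: constant term = det(-A) = (-1)^3 det A = -32; coefficient of s^2 = -tr A = 3.)
The coefficient of s is -20.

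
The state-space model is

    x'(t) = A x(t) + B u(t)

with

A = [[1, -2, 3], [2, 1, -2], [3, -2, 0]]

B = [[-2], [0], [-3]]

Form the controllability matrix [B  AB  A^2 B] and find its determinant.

AB = [[-11], [2], [-6]]
A^2B = [[-33], [-8], [-37]]
Controllability matrix C = [B  AB  A^2B] = [[-2, -11, -33], [0, 2, -8], [-3, -6, -37]]
Expanding along the first row, det(C) = (-2)·(2·(-37) - (-8)·(-6)) - (-11)·(0·(-37) - (-8)·(-3)) + (-33)·(0·(-6) - 2·(-3)) = (-2)·(-122) - (-11)·(-24) + (-33)·6 = -218
Since det(C) ≠ 0, rank(C) = 3 and the system is completely controllable.

-218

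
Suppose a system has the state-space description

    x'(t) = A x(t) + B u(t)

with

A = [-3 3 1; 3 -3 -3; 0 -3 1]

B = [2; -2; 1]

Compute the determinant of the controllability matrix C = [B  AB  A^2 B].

564

AB = [[-11], [9], [7]]
A^2B = [[67], [-81], [-20]]
Controllability matrix C = [B  AB  A^2B] = [[2, -11, 67], [-2, 9, -81], [1, 7, -20]]
Expanding along the first row, det(C) = 2·(9·(-20) - (-81)·7) - (-11)·((-2)·(-20) - (-81)·1) + 67·((-2)·7 - 9·1) = 2·387 - (-11)·121 + 67·(-23) = 564
Since det(C) ≠ 0, rank(C) = 3 and the system is completely controllable.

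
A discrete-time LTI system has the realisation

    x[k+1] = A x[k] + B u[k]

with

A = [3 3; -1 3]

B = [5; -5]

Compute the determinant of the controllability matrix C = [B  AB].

-100

AB = [[0], [-20]]
Controllability matrix C = [B  AB] = [[5, 0], [-5, -20]]
det(C) = 5·(-20) - 0·(-5) = -100 - 0 = -100
Since det(C) ≠ 0, rank(C) = 2 and the system is completely controllable.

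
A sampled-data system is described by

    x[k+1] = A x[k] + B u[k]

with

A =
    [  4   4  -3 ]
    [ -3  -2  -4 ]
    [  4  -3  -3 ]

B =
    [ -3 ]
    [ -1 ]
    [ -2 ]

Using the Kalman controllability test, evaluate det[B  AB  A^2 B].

AB = [[-10], [19], [-3]]
A^2B = [[45], [4], [-88]]
Controllability matrix C = [B  AB  A^2B] = [[-3, -10, 45], [-1, 19, 4], [-2, -3, -88]]
Expanding along the first row, det(C) = (-3)·(19·(-88) - 4·(-3)) - (-10)·((-1)·(-88) - 4·(-2)) + 45·((-1)·(-3) - 19·(-2)) = (-3)·(-1660) - (-10)·96 + 45·41 = 7785
Since det(C) ≠ 0, rank(C) = 3 and the system is completely controllable.

7785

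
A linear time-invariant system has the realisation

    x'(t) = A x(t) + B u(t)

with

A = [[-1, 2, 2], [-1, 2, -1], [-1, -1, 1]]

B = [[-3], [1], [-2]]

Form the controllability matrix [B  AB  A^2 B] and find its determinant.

AB = [[1], [7], [0]]
A^2B = [[13], [13], [-8]]
Controllability matrix C = [B  AB  A^2B] = [[-3, 1, 13], [1, 7, 13], [-2, 0, -8]]
Expanding along the first row, det(C) = (-3)·(7·(-8) - 13·0) - 1·(1·(-8) - 13·(-2)) + 13·(1·0 - 7·(-2)) = (-3)·(-56) - 1·18 + 13·14 = 332
Since det(C) ≠ 0, rank(C) = 3 and the system is completely controllable.

332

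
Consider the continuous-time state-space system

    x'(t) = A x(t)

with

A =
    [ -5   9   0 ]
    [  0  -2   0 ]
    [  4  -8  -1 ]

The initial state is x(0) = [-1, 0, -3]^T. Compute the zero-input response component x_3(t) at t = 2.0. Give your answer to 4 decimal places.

det(sI - A) = s^3 - (tr A)s^2 + (M11 + M22 + M33)s - det A, where Mii is the 2×2 principal minor of A obtained by deleting row i and column i.
tr A = (-5) + (-2) + (-1) = -8; M11 = (-2)·(-1) - 0·(-8) = 2 - 0 = 2; M22 = (-5)·(-1) - 0·4 = 5 - 0 = 5; M33 = (-5)·(-2) - 9·0 = 10 - 0 = 10; sum of minors = 17.
det A = (-5)·((-2)·(-1) - 0·(-8)) - 9·(0·(-1) - 0·4) + 0·(0·(-8) - (-2)·4) = (-5)·2 - 9·0 + 0·8 = -10.
So p(s) = det(sI - A) = s^3 + 8s^2 + 17s + 10.
Rational-root test: any integer root divides 10. Testing small divisors, s = -1 works: p(-1) = -1 + 8 + (-17) + 10 = 0, so (s + 1) is a factor.
Dividing, p(s) = (s + 1)(s^2 + 7s + 10).
Factor s^2 + 7s + 10: two numbers with sum -7 and product 10 are -2 and -5, so s^2 + 7s + 10 = (s + 2)(s + 5).
Hence p(s) = (s + 1) (s + 2) (s + 5), with roots -5, -2, -1.
The eigenvalues -5, -2, -1 are distinct and real, so A is diagonalisable and x(t) = e^{At} x(0) = V diag(e^{λ_i t}) V^{-1} x(0), where the columns of V are the eigenvectors.
λ = -5: A - (-5)I = [[0, 9, 0], [0, 3, 0], [4, -8, 4]]. v must be orthogonal to every row; (row 1) × (row 3) = [36, 0, -36], so take v_1 = [1, 0, -1]^T.
λ = -2: A - (-2)I = [[-3, 9, 0], [0, 0, 0], [4, -8, 1]]. v must be orthogonal to every row; (row 1) × (row 3) = [9, 3, -12], so take v_2 = [3, 1, -4]^T.
λ = -1: A - (-1)I = [[-4, 9, 0], [0, -1, 0], [4, -8, 0]]. v must be orthogonal to every row; (row 1) × (row 2) = [0, 0, 4], so take v_3 = [0, 0, 1]^T.
V = [v_1 v_2 v_3] = [[1, 3, 0], [0, 1, 0], [-1, -4, 1]] has det V = 1, so V^{-1} = adj(V)/det V = [[1, -3, 0], [0, 1, 0], [1, 1, 1]].
Modal coordinates z(0) = V^{-1} x(0): 1·(-1) + (-3)·0 + 0·(-3) = -1; 0·(-1) + 1·0 + 0·(-3) = 0; 1·(-1) + 1·0 + 1·(-3) = -4; so z(0) = [-1, 0, -4]^T.
x_3(t) = Σ_i (v_i)_3 · z_i(0) · e^{λ_i t} (row 3 of V times the modal terms).
x_3(2.0) = (-1)·(-1)·e^{-5·2.0} + (-4)·0·e^{-2·2.0} + 1·(-4)·e^{-1·2.0} = 1·0.000045 + 0·0.018316 + (-4)·0.135335 = -0.5413.

-0.5413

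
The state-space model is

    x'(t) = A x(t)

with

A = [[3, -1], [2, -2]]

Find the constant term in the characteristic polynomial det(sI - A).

-4

For a 2×2 matrix, det(sI - A) = s^2 - (tr A)s + det A.
tr A = 1, det A = -4.
So p(s) = s^2 - s - 4.
The constant term is -4.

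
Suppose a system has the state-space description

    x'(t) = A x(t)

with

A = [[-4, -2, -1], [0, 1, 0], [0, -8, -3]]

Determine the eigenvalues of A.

det(sI - A) = s^3 - (tr A)s^2 + (M11 + M22 + M33)s - det A, where Mii is the 2×2 principal minor of A obtained by deleting row i and column i.
tr A = (-4) + 1 + (-3) = -6; M11 = 1·(-3) - 0·(-8) = -3 - 0 = -3; M22 = (-4)·(-3) - (-1)·0 = 12 - 0 = 12; M33 = (-4)·1 - (-2)·0 = -4 - 0 = -4; sum of minors = 5.
det A = (-4)·(1·(-3) - 0·(-8)) - (-2)·(0·(-3) - 0·0) + (-1)·(0·(-8) - 1·0) = (-4)·(-3) - (-2)·0 + (-1)·0 = 12.
So p(s) = det(sI - A) = s^3 + 6s^2 + 5s - 12.
Rational-root test: any integer root divides -12. Testing small divisors, s = 1 works: p(1) = 1 + 6 + 5 + (-12) = 0, so (s - 1) is a factor.
Dividing, p(s) = (s - 1)(s^2 + 7s + 12).
Factor s^2 + 7s + 12: two numbers with sum -7 and product 12 are -3 and -4, so s^2 + 7s + 12 = (s + 3)(s + 4).
Hence p(s) = (s - 1) (s + 3) (s + 4), with roots -4, -3, 1.
At least one eigenvalue has non-negative real part, so the system is not asymptotically stable.

-4, -3, 1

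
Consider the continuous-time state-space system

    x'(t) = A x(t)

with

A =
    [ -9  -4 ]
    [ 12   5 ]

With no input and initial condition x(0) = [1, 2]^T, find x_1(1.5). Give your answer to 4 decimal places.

-1.4730

det(sI - A) = s^2 - (tr A)s + det A, with tr A = (-9) + 5 = -4 and det A = (-9)·5 - (-4)·12 = -45 - (-48) = 3.
So p(s) = det(sI - A) = s^2 + 4s + 3.
Factor s^2 + 4s + 3: two numbers with sum -4 and product 3 are -1 and -3, so s^2 + 4s + 3 = (s + 1)(s + 3).
Hence p(s) = (s + 1) (s + 3), with roots -3, -1.
The eigenvalues -3, -1 are distinct and real, so A is diagonalisable and x(t) = e^{At} x(0) = V diag(e^{λ_i t}) V^{-1} x(0), where the columns of V are the eigenvectors.
λ = -3: A - (-3)I = [[-6, -4], [12, 8]]. Row 1 gives (-6)·v1 + (-4)·v2 = 0, so take v_1 = [-2, 3]^T.
λ = -1: A - (-1)I = [[-8, -4], [12, 6]]. Row 1 gives (-8)·v1 + (-4)·v2 = 0, so take v_2 = [-1, 2]^T.
V = [v_1 v_2] = [[-2, -1], [3, 2]] has det V = -1, so V^{-1} = adj(V)/det V = [[-2, -1], [3, 2]].
Modal coordinates z(0) = V^{-1} x(0): (-2)·1 + (-1)·2 = -4; 3·1 + 2·2 = 7; so z(0) = [-4, 7]^T.
x_1(t) = Σ_i (v_i)_1 · z_i(0) · e^{λ_i t} (row 1 of V times the modal terms).
x_1(1.5) = (-2)·(-4)·e^{-3·1.5} + (-1)·7·e^{-1·1.5} = 8·0.011109 + (-7)·0.223130 = -1.4730.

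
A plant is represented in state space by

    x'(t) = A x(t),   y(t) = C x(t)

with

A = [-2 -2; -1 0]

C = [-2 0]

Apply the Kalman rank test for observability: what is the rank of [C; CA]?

2

CA = [[4, 4]]
Observability matrix O = [C; CA] = [[-2, 0], [4, 4]]
det(O) = (-2)·4 - 0·4 = -8 - 0 = -8 ≠ 0, so rank(O) = 2.
rank(O) = 2 = n, so the pair (A, C) is completely observable.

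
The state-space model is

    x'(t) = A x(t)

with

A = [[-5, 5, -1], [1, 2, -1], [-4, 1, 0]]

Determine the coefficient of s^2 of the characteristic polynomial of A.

3

Expand det(sI - A) for the 3×3 matrix.
p(s) = s^3 + 3s^2 - 18s - 6.
(Check: constant term = det(-A) = (-1)^3 det A = -6; coefficient of s^2 = -tr A = 3.)
The coefficient of s^2 is 3.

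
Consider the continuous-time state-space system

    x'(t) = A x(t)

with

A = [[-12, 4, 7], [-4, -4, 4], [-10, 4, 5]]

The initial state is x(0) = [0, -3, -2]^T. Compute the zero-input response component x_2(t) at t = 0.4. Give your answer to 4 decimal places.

-1.5954

det(sI - A) = s^3 - (tr A)s^2 + (M11 + M22 + M33)s - det A, where Mii is the 2×2 principal minor of A obtained by deleting row i and column i.
tr A = (-12) + (-4) + 5 = -11; M11 = (-4)·5 - 4·4 = -20 - 16 = -36; M22 = (-12)·5 - 7·(-10) = -60 - (-70) = 10; M33 = (-12)·(-4) - 4·(-4) = 48 - (-16) = 64; sum of minors = 38.
det A = (-12)·((-4)·5 - 4·4) - 4·((-4)·5 - 4·(-10)) + 7·((-4)·4 - (-4)·(-10)) = (-12)·(-36) - 4·20 + 7·(-56) = -40.
So p(s) = det(sI - A) = s^3 + 11s^2 + 38s + 40.
Rational-root test: any integer root divides 40. Testing small divisors, s = -2 works: p(-2) = -8 + 44 + (-76) + 40 = 0, so (s + 2) is a factor.
Dividing, p(s) = (s + 2)(s^2 + 9s + 20).
Factor s^2 + 9s + 20: two numbers with sum -9 and product 20 are -4 and -5, so s^2 + 9s + 20 = (s + 4)(s + 5).
Hence p(s) = (s + 2) (s + 4) (s + 5), with roots -5, -4, -2.
The eigenvalues -5, -4, -2 are distinct and real, so A is diagonalisable and x(t) = e^{At} x(0) = V diag(e^{λ_i t}) V^{-1} x(0), where the columns of V are the eigenvectors.
λ = -5: A - (-5)I = [[-7, 4, 7], [-4, 1, 4], [-10, 4, 10]]. v must be orthogonal to every row; (row 1) × (row 2) = [9, 0, 9], so take v_1 = [1, 0, 1]^T.
λ = -4: A - (-4)I = [[-8, 4, 7], [-4, 0, 4], [-10, 4, 9]]. v must be orthogonal to every row; (row 1) × (row 2) = [16, 4, 16], so take v_2 = [4, 1, 4]^T.
λ = -2: A - (-2)I = [[-10, 4, 7], [-4, -2, 4], [-10, 4, 7]]. v must be orthogonal to every row; (row 1) × (row 2) = [30, 12, 36], so take v_3 = [5, 2, 6]^T.
V = [v_1 v_2 v_3] = [[1, 4, 5], [0, 1, 2], [1, 4, 6]] has det V = 1, so V^{-1} = adj(V)/det V = [[-2, -4, 3], [2, 1, -2], [-1, 0, 1]].
Modal coordinates z(0) = V^{-1} x(0): (-2)·0 + (-4)·(-3) + 3·(-2) = 6; 2·0 + 1·(-3) + (-2)·(-2) = 1; (-1)·0 + 0·(-3) + 1·(-2) = -2; so z(0) = [6, 1, -2]^T.
x_2(t) = Σ_i (v_i)_2 · z_i(0) · e^{λ_i t} (row 2 of V times the modal terms).
x_2(0.4) = 0·6·e^{-5·0.4} + 1·1·e^{-4·0.4} + 2·(-2)·e^{-2·0.4} = 0·0.135335 + 1·0.201897 + (-4)·0.449329 = -1.5954.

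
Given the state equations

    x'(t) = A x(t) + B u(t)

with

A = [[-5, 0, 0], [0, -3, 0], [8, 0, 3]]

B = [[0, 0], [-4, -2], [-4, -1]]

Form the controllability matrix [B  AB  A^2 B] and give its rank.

2

AB = [[0, 0], [12, 6], [-12, -3]]
A^2B = [[0, 0], [-36, -18], [-36, -9]]
Controllability matrix C = [B  AB  A^2B] = [[0, 0, 0, 0, 0, 0], [-4, -2, 12, 6, -36, -18], [-4, -1, -12, -3, -36, -9]]
Row 1 of C is identically zero, so rank(C) ≤ 2.
The 2×2 minor from rows 2, 3, columns 1, 2 is (-4)·(-1) - (-2)·(-4) = 4 - 8 = -4 ≠ 0, so rank(C) = 2.
rank(C) = 2 < n = 3, so the pair (A, B) is not completely controllable.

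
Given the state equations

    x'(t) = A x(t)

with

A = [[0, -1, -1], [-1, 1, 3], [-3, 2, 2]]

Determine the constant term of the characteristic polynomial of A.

Expand det(sI - A) for the 3×3 matrix.
p(s) = s^3 - 3s^2 - 8s - 6.
(Check: constant term = det(-A) = (-1)^3 det A = -6; coefficient of s^2 = -tr A = -3.)
The constant term is -6.

-6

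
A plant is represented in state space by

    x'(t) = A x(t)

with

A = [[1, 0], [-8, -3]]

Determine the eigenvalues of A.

det(sI - A) = s^2 - (tr A)s + det A, with tr A = 1 + (-3) = -2 and det A = 1·(-3) - 0·(-8) = -3 - 0 = -3.
So p(s) = det(sI - A) = s^2 + 2s - 3.
Factor s^2 + 2s - 3: two numbers with sum -2 and product -3 are 1 and -3, so s^2 + 2s - 3 = (s - 1)(s + 3).
Hence p(s) = (s - 1) (s + 3), with roots -3, 1.
At least one eigenvalue has non-negative real part, so the system is not asymptotically stable.

-3, 1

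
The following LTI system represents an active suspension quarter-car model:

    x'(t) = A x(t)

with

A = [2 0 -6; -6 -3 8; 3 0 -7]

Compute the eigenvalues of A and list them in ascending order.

-4, -3, -1

det(sI - A) = s^3 - (tr A)s^2 + (M11 + M22 + M33)s - det A, where Mii is the 2×2 principal minor of A obtained by deleting row i and column i.
tr A = 2 + (-3) + (-7) = -8; M11 = (-3)·(-7) - 8·0 = 21 - 0 = 21; M22 = 2·(-7) - (-6)·3 = -14 - (-18) = 4; M33 = 2·(-3) - 0·(-6) = -6 - 0 = -6; sum of minors = 19.
det A = 2·((-3)·(-7) - 8·0) - 0·((-6)·(-7) - 8·3) + (-6)·((-6)·0 - (-3)·3) = 2·21 - 0·18 + (-6)·9 = -12.
So p(s) = det(sI - A) = s^3 + 8s^2 + 19s + 12.
Rational-root test: any integer root divides 12. Testing small divisors, s = -1 works: p(-1) = -1 + 8 + (-19) + 12 = 0, so (s + 1) is a factor.
Dividing, p(s) = (s + 1)(s^2 + 7s + 12).
Factor s^2 + 7s + 12: two numbers with sum -7 and product 12 are -3 and -4, so s^2 + 7s + 12 = (s + 3)(s + 4).
Hence p(s) = (s + 1) (s + 3) (s + 4), with roots -4, -3, -1.
All eigenvalues have negative real part, so the system is asymptotically stable.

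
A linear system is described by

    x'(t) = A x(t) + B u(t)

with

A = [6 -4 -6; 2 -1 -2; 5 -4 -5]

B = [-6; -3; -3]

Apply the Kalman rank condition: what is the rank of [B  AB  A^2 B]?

1

AB = [[-6], [-3], [-3]]
A^2B = [[-6], [-3], [-3]]
Controllability matrix C = [B  AB  A^2B] = [[-6, -6, -6], [-3, -3, -3], [-3, -3, -3]]
Every column of C is a scalar multiple of column 1 = [-6, -3, -3] (multipliers 1, 1, 1), so the columns span a one-dimensional space.
C ≠ 0, hence rank(C) = 1.
rank(C) = 1 < n = 3, so the pair (A, B) is not completely controllable.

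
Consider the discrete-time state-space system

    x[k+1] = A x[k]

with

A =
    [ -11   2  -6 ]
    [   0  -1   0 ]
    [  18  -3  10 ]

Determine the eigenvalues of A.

det(zI - A) = z^3 - (tr A)z^2 + (M11 + M22 + M33)z - det A, where Mii is the 2×2 principal minor of A obtained by deleting row i and column i.
tr A = (-11) + (-1) + 10 = -2; M11 = (-1)·10 - 0·(-3) = -10 - 0 = -10; M22 = (-11)·10 - (-6)·18 = -110 - (-108) = -2; M33 = (-11)·(-1) - 2·0 = 11 - 0 = 11; sum of minors = -1.
det A = (-11)·((-1)·10 - 0·(-3)) - 2·(0·10 - 0·18) + (-6)·(0·(-3) - (-1)·18) = (-11)·(-10) - 2·0 + (-6)·18 = 2.
So p(z) = det(zI - A) = z^3 + 2z^2 - z - 2.
Rational-root test: any integer root divides -2. Testing small divisors, z = -1 works: p(-1) = -1 + 2 + 1 + (-2) = 0, so (z + 1) is a factor.
Dividing, p(z) = (z + 1)(z^2 + z - 2).
Factor z^2 + z - 2: two numbers with sum -1 and product -2 are 1 and -2, so z^2 + z - 2 = (z - 1)(z + 2).
Hence p(z) = (z - 1) (z + 1) (z + 2), with roots -2, -1, 1.

-2, -1, 1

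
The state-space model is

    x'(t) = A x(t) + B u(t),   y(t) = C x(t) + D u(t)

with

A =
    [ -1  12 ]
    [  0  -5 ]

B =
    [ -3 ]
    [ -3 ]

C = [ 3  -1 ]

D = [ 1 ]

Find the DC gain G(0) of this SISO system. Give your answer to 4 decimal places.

G(0) = C(-A)^{-1}B + D = -C A^{-1} B + D.
det A = 5, so A^{-1} = (1/5)·adj(A) = [[-1, -12/5], [0, -1/5]]
A^{-1} B = [51/5, 3/5]^T
C A^{-1} B = 30
G(0) = D - C A^{-1} B = 1 - (30) = -29

-29.0000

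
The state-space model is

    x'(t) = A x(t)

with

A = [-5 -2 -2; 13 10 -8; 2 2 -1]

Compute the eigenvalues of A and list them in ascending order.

det(sI - A) = s^3 - (tr A)s^2 + (M11 + M22 + M33)s - det A, where Mii is the 2×2 principal minor of A obtained by deleting row i and column i.
tr A = (-5) + 10 + (-1) = 4; M11 = 10·(-1) - (-8)·2 = -10 - (-16) = 6; M22 = (-5)·(-1) - (-2)·2 = 5 - (-4) = 9; M33 = (-5)·10 - (-2)·13 = -50 - (-26) = -24; sum of minors = -9.
det A = (-5)·(10·(-1) - (-8)·2) - (-2)·(13·(-1) - (-8)·2) + (-2)·(13·2 - 10·2) = (-5)·6 - (-2)·3 + (-2)·6 = -36.
So p(s) = det(sI - A) = s^3 - 4s^2 - 9s + 36.
Rational-root test: any integer root divides 36. Testing small divisors, s = -3 works: p(-3) = -27 + (-36) + 27 + 36 = 0, so (s + 3) is a factor.
Dividing, p(s) = (s + 3)(s^2 - 7s + 12).
Factor s^2 - 7s + 12: two numbers with sum 7 and product 12 are 4 and 3, so s^2 - 7s + 12 = (s - 4)(s - 3).
Hence p(s) = (s - 4) (s - 3) (s + 3), with roots -3, 3, 4.
At least one eigenvalue has non-negative real part, so the system is not asymptotically stable.

-3, 3, 4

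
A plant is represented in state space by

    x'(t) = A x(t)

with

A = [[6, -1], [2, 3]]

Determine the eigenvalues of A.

4, 5

det(sI - A) = s^2 - (tr A)s + det A, with tr A = 6 + 3 = 9 and det A = 6·3 - (-1)·2 = 18 - (-2) = 20.
So p(s) = det(sI - A) = s^2 - 9s + 20.
Factor s^2 - 9s + 20: two numbers with sum 9 and product 20 are 5 and 4, so s^2 - 9s + 20 = (s - 5)(s - 4).
Hence p(s) = (s - 5) (s - 4), with roots 4, 5.
At least one eigenvalue has non-negative real part, so the system is not asymptotically stable.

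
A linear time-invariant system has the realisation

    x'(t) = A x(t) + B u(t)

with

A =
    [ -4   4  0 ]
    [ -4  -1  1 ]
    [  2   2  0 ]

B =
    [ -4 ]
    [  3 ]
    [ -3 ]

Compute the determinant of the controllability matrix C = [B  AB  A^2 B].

256

AB = [[28], [10], [-2]]
A^2B = [[-72], [-124], [76]]
Controllability matrix C = [B  AB  A^2B] = [[-4, 28, -72], [3, 10, -124], [-3, -2, 76]]
Expanding along the first row, det(C) = (-4)·(10·76 - (-124)·(-2)) - 28·(3·76 - (-124)·(-3)) + (-72)·(3·(-2) - 10·(-3)) = (-4)·512 - 28·(-144) + (-72)·24 = 256
Since det(C) ≠ 0, rank(C) = 3 and the system is completely controllable.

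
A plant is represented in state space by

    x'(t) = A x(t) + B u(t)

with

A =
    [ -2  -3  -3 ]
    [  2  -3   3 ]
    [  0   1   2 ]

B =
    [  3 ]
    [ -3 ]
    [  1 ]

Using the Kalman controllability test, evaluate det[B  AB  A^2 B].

1458

AB = [[0], [18], [-1]]
A^2B = [[-51], [-57], [16]]
Controllability matrix C = [B  AB  A^2B] = [[3, 0, -51], [-3, 18, -57], [1, -1, 16]]
Expanding along the first row, det(C) = 3·(18·16 - (-57)·(-1)) - 0·((-3)·16 - (-57)·1) + (-51)·((-3)·(-1) - 18·1) = 3·231 - 0·9 + (-51)·(-15) = 1458
Since det(C) ≠ 0, rank(C) = 3 and the system is completely controllable.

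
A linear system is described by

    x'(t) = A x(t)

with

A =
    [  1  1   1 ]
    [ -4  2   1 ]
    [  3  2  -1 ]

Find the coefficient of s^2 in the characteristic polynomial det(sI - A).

Expand det(sI - A) for the 3×3 matrix.
p(s) = s^3 - 2s^2 - 2s + 19.
(Check: constant term = det(-A) = (-1)^3 det A = 19; coefficient of s^2 = -tr A = -2.)
The coefficient of s^2 is -2.

-2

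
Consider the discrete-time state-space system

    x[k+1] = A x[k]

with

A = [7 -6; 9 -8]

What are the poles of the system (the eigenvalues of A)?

-2, 1

det(zI - A) = z^2 - (tr A)z + det A, with tr A = 7 + (-8) = -1 and det A = 7·(-8) - (-6)·9 = -56 - (-54) = -2.
So p(z) = det(zI - A) = z^2 + z - 2.
Factor z^2 + z - 2: two numbers with sum -1 and product -2 are 1 and -2, so z^2 + z - 2 = (z - 1)(z + 2).
Hence p(z) = (z - 1) (z + 2), with roots -2, 1.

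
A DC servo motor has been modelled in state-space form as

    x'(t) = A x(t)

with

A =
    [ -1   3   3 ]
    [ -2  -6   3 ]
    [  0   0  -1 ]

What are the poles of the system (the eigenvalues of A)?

det(sI - A) = s^3 - (tr A)s^2 + (M11 + M22 + M33)s - det A, where Mii is the 2×2 principal minor of A obtained by deleting row i and column i.
tr A = (-1) + (-6) + (-1) = -8; M11 = (-6)·(-1) - 3·0 = 6 - 0 = 6; M22 = (-1)·(-1) - 3·0 = 1 - 0 = 1; M33 = (-1)·(-6) - 3·(-2) = 6 - (-6) = 12; sum of minors = 19.
det A = (-1)·((-6)·(-1) - 3·0) - 3·((-2)·(-1) - 3·0) + 3·((-2)·0 - (-6)·0) = (-1)·6 - 3·2 + 3·0 = -12.
So p(s) = det(sI - A) = s^3 + 8s^2 + 19s + 12.
Rational-root test: any integer root divides 12. Testing small divisors, s = -1 works: p(-1) = -1 + 8 + (-19) + 12 = 0, so (s + 1) is a factor.
Dividing, p(s) = (s + 1)(s^2 + 7s + 12).
Factor s^2 + 7s + 12: two numbers with sum -7 and product 12 are -3 and -4, so s^2 + 7s + 12 = (s + 3)(s + 4).
Hence p(s) = (s + 1) (s + 3) (s + 4), with roots -4, -3, -1.
All eigenvalues have negative real part, so the system is asymptotically stable.

-4, -3, -1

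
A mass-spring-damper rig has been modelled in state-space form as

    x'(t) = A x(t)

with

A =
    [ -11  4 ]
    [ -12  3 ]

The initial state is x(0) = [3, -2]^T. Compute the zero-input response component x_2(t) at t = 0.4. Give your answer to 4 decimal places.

-4.5830

det(sI - A) = s^2 - (tr A)s + det A, with tr A = (-11) + 3 = -8 and det A = (-11)·3 - 4·(-12) = -33 - (-48) = 15.
So p(s) = det(sI - A) = s^2 + 8s + 15.
Factor s^2 + 8s + 15: two numbers with sum -8 and product 15 are -3 and -5, so s^2 + 8s + 15 = (s + 3)(s + 5).
Hence p(s) = (s + 3) (s + 5), with roots -5, -3.
The eigenvalues -5, -3 are distinct and real, so A is diagonalisable and x(t) = e^{At} x(0) = V diag(e^{λ_i t}) V^{-1} x(0), where the columns of V are the eigenvectors.
λ = -5: A - (-5)I = [[-6, 4], [-12, 8]]. Row 1 gives (-6)·v1 + 4·v2 = 0, so take v_1 = [2, 3]^T.
λ = -3: A - (-3)I = [[-8, 4], [-12, 6]]. Row 1 gives (-8)·v1 + 4·v2 = 0, so take v_2 = [-1, -2]^T.
V = [v_1 v_2] = [[2, -1], [3, -2]] has det V = -1, so V^{-1} = adj(V)/det V = [[2, -1], [3, -2]].
Modal coordinates z(0) = V^{-1} x(0): 2·3 + (-1)·(-2) = 8; 3·3 + (-2)·(-2) = 13; so z(0) = [8, 13]^T.
x_2(t) = Σ_i (v_i)_2 · z_i(0) · e^{λ_i t} (row 2 of V times the modal terms).
x_2(0.4) = 3·8·e^{-5·0.4} + (-2)·13·e^{-3·0.4} = 24·0.135335 + (-26)·0.301194 = -4.5830.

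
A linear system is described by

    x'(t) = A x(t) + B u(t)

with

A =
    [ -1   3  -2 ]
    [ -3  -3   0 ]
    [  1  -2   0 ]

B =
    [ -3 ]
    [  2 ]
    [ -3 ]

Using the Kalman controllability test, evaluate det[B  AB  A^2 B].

3173

AB = [[15], [3], [-7]]
A^2B = [[8], [-54], [9]]
Controllability matrix C = [B  AB  A^2B] = [[-3, 15, 8], [2, 3, -54], [-3, -7, 9]]
Expanding along the first row, det(C) = (-3)·(3·9 - (-54)·(-7)) - 15·(2·9 - (-54)·(-3)) + 8·(2·(-7) - 3·(-3)) = (-3)·(-351) - 15·(-144) + 8·(-5) = 3173
Since det(C) ≠ 0, rank(C) = 3 and the system is completely controllable.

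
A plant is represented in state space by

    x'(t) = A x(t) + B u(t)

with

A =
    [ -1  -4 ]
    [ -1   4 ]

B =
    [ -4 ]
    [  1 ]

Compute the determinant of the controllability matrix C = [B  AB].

AB = [[0], [8]]
Controllability matrix C = [B  AB] = [[-4, 0], [1, 8]]
det(C) = (-4)·8 - 0·1 = -32 - 0 = -32
Since det(C) ≠ 0, rank(C) = 2 and the system is completely controllable.

-32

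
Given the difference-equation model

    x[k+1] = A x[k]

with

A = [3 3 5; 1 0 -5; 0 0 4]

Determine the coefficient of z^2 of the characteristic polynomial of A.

Expand det(zI - A) for the 3×3 matrix.
p(z) = z^3 - 7z^2 + 9z + 12.
(Check: constant term = det(-A) = (-1)^3 det A = 12; coefficient of z^2 = -tr A = -7.)
The coefficient of z^2 is -7.

-7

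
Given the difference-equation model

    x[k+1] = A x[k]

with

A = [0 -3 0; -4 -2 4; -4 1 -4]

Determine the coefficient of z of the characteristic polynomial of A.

-8

Expand det(zI - A) for the 3×3 matrix.
p(z) = z^3 + 6z^2 - 8z - 96.
(Check: constant term = det(-A) = (-1)^3 det A = -96; coefficient of z^2 = -tr A = 6.)
The coefficient of z is -8.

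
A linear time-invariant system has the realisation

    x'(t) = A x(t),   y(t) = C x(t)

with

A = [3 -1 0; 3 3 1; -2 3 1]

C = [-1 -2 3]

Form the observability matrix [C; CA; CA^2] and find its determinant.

CA = [[-15, 4, 1]]
CA^2 = [[-35, 30, 5]]
Observability matrix O = [C; CA; CA^2] = [[-1, -2, 3], [-15, 4, 1], [-35, 30, 5]]
Expanding along the first row, det(O) = (-1)·(4·5 - 1·30) - (-2)·((-15)·5 - 1·(-35)) + 3·((-15)·30 - 4·(-35)) = (-1)·(-10) - (-2)·(-40) + 3·(-310) = -1000
Since det(O) ≠ 0, rank(O) = 3 and the system is completely observable.

-1000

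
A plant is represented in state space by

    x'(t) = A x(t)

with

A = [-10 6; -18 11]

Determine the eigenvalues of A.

det(sI - A) = s^2 - (tr A)s + det A, with tr A = (-10) + 11 = 1 and det A = (-10)·11 - 6·(-18) = -110 - (-108) = -2.
So p(s) = det(sI - A) = s^2 - s - 2.
Factor s^2 - s - 2: two numbers with sum 1 and product -2 are 2 and -1, so s^2 - s - 2 = (s - 2)(s + 1).
Hence p(s) = (s - 2) (s + 1), with roots -1, 2.
At least one eigenvalue has non-negative real part, so the system is not asymptotically stable.

-1, 2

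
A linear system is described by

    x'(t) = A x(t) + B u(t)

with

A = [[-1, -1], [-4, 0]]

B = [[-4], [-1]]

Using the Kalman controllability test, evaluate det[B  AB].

-59

AB = [[5], [16]]
Controllability matrix C = [B  AB] = [[-4, 5], [-1, 16]]
det(C) = (-4)·16 - 5·(-1) = -64 - (-5) = -59
Since det(C) ≠ 0, rank(C) = 2 and the system is completely controllable.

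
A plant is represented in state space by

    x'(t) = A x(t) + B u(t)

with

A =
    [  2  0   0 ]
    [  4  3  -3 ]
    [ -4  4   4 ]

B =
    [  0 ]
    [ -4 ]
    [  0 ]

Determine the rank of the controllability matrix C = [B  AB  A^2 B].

2

AB = [[0], [-12], [-16]]
A^2B = [[0], [12], [-112]]
Controllability matrix C = [B  AB  A^2B] = [[0, 0, 0], [-4, -12, 12], [0, -16, -112]]
Row 1 of C is identically zero, so rank(C) ≤ 2.
The 2×2 minor from rows 2, 3, columns 1, 2 is (-4)·(-16) - (-12)·0 = 64 - 0 = 64 ≠ 0, so rank(C) = 2.
rank(C) = 2 < n = 3, so the pair (A, B) is not completely controllable.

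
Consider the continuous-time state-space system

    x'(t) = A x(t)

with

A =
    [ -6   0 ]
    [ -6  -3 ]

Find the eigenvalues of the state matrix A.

-6, -3

det(sI - A) = s^2 - (tr A)s + det A, with tr A = (-6) + (-3) = -9 and det A = (-6)·(-3) - 0·(-6) = 18 - 0 = 18.
So p(s) = det(sI - A) = s^2 + 9s + 18.
Factor s^2 + 9s + 18: two numbers with sum -9 and product 18 are -3 and -6, so s^2 + 9s + 18 = (s + 3)(s + 6).
Hence p(s) = (s + 3) (s + 6), with roots -6, -3.
All eigenvalues have negative real part, so the system is asymptotically stable.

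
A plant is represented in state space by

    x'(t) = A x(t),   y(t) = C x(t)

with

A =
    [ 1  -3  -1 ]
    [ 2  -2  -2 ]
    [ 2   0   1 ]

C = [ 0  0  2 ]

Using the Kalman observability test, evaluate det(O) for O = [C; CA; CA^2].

CA = [[4, 0, 2]]
CA^2 = [[8, -12, -2]]
Observability matrix O = [C; CA; CA^2] = [[0, 0, 2], [4, 0, 2], [8, -12, -2]]
Expanding along the first row, det(O) = 0·(0·(-2) - 2·(-12)) - 0·(4·(-2) - 2·8) + 2·(4·(-12) - 0·8) = 0·24 - 0·(-24) + 2·(-48) = -96
Since det(O) ≠ 0, rank(O) = 3 and the system is completely observable.

-96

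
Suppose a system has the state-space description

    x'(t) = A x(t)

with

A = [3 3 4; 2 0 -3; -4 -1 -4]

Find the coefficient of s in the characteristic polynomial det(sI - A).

-5

Expand det(sI - A) for the 3×3 matrix.
p(s) = s^3 + s^2 - 5s - 43.
(Check: constant term = det(-A) = (-1)^3 det A = -43; coefficient of s^2 = -tr A = 1.)
The coefficient of s is -5.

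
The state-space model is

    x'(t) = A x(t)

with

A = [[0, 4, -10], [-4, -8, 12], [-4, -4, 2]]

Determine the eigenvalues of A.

-4, -2, 0

det(sI - A) = s^3 - (tr A)s^2 + (M11 + M22 + M33)s - det A, where Mii is the 2×2 principal minor of A obtained by deleting row i and column i.
tr A = 0 + (-8) + 2 = -6; M11 = (-8)·2 - 12·(-4) = -16 - (-48) = 32; M22 = 0·2 - (-10)·(-4) = 0 - 40 = -40; M33 = 0·(-8) - 4·(-4) = 0 - (-16) = 16; sum of minors = 8.
det A = 0·((-8)·2 - 12·(-4)) - 4·((-4)·2 - 12·(-4)) + (-10)·((-4)·(-4) - (-8)·(-4)) = 0·32 - 4·40 + (-10)·(-16) = 0.
So p(s) = det(sI - A) = s^3 + 6s^2 + 8s.
The constant term is 0, so p(s) = s(s^2 + 6s + 8).
Factor s^2 + 6s + 8: two numbers with sum -6 and product 8 are -2 and -4, so s^2 + 6s + 8 = (s + 2)(s + 4).
Hence p(s) = s (s + 2) (s + 4), with roots -4, -2, 0.
At least one eigenvalue has non-negative real part, so the system is not asymptotically stable.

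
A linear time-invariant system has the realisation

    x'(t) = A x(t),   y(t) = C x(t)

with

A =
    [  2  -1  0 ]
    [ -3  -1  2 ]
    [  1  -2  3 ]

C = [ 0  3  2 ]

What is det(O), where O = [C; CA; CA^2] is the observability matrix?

1552

CA = [[-7, -7, 12]]
CA^2 = [[19, -10, 22]]
Observability matrix O = [C; CA; CA^2] = [[0, 3, 2], [-7, -7, 12], [19, -10, 22]]
Expanding along the first row, det(O) = 0·((-7)·22 - 12·(-10)) - 3·((-7)·22 - 12·19) + 2·((-7)·(-10) - (-7)·19) = 0·(-34) - 3·(-382) + 2·203 = 1552
Since det(O) ≠ 0, rank(O) = 3 and the system is completely observable.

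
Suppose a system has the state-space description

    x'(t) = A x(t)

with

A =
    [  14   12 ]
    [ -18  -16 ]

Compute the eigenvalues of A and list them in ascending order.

-4, 2

det(sI - A) = s^2 - (tr A)s + det A, with tr A = 14 + (-16) = -2 and det A = 14·(-16) - 12·(-18) = -224 - (-216) = -8.
So p(s) = det(sI - A) = s^2 + 2s - 8.
Factor s^2 + 2s - 8: two numbers with sum -2 and product -8 are 2 and -4, so s^2 + 2s - 8 = (s - 2)(s + 4).
Hence p(s) = (s - 2) (s + 4), with roots -4, 2.
At least one eigenvalue has non-negative real part, so the system is not asymptotically stable.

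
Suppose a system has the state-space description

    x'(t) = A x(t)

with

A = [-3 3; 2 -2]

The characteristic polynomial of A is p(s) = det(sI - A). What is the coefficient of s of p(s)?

5

For a 2×2 matrix, det(sI - A) = s^2 - (tr A)s + det A.
tr A = -5, det A = 0.
So p(s) = s^2 + 5s.
The coefficient of s is 5.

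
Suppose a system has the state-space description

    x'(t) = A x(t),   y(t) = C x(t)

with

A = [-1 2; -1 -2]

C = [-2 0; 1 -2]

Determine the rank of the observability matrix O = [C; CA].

2

CA = [[2, -4], [1, 6]]
Observability matrix O = [C; CA] = [[-2, 0], [1, -2], [2, -4], [1, 6]]
Take the 2×2 submatrix of O formed by rows 1, 2: [[-2, 0], [1, -2]]. Its determinant is (-2)·(-2) - 0·1 = 4 - 0 = 4 ≠ 0.
So rank(O) ≥ 2; since O has 2 columns, rank(O) = 2.
rank(O) = 2 = n, so the pair (A, C) is completely observable.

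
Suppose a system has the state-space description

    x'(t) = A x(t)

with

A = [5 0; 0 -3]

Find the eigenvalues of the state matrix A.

det(sI - A) = s^2 - (tr A)s + det A, with tr A = 5 + (-3) = 2 and det A = 5·(-3) - 0·0 = -15 - 0 = -15.
So p(s) = det(sI - A) = s^2 - 2s - 15.
Factor s^2 - 2s - 15: two numbers with sum 2 and product -15 are 5 and -3, so s^2 - 2s - 15 = (s - 5)(s + 3).
Hence p(s) = (s - 5) (s + 3), with roots -3, 5.
At least one eigenvalue has non-negative real part, so the system is not asymptotically stable.

-3, 5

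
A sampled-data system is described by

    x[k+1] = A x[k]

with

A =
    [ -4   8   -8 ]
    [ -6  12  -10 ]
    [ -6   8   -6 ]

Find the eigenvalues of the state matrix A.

det(zI - A) = z^3 - (tr A)z^2 + (M11 + M22 + M33)z - det A, where Mii is the 2×2 principal minor of A obtained by deleting row i and column i.
tr A = (-4) + 12 + (-6) = 2; M11 = 12·(-6) - (-10)·8 = -72 - (-80) = 8; M22 = (-4)·(-6) - (-8)·(-6) = 24 - 48 = -24; M33 = (-4)·12 - 8·(-6) = -48 - (-48) = 0; sum of minors = -16.
det A = (-4)·(12·(-6) - (-10)·8) - 8·((-6)·(-6) - (-10)·(-6)) + (-8)·((-6)·8 - 12·(-6)) = (-4)·8 - 8·(-24) + (-8)·24 = -32.
So p(z) = det(zI - A) = z^3 - 2z^2 - 16z + 32.
Rational-root test: any integer root divides 32. Testing small divisors, z = 2 works: p(2) = 8 + (-8) + (-32) + 32 = 0, so (z - 2) is a factor.
Dividing, p(z) = (z - 2)(z^2 - 16).
Factor z^2 - 16: two numbers with sum 0 and product -16 are 4 and -4, so z^2 - 16 = (z - 4)(z + 4).
Hence p(z) = (z - 4) (z - 2) (z + 4), with roots -4, 2, 4.

-4, 2, 4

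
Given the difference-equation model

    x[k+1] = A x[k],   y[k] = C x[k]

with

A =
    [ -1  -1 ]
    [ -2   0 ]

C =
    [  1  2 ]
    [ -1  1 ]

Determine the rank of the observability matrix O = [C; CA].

CA = [[-5, -1], [-1, 1]]
Observability matrix O = [C; CA] = [[1, 2], [-1, 1], [-5, -1], [-1, 1]]
Take the 2×2 submatrix of O formed by rows 1, 2: [[1, 2], [-1, 1]]. Its determinant is 1·1 - 2·(-1) = 1 - (-2) = 3 ≠ 0.
So rank(O) ≥ 2; since O has 2 columns, rank(O) = 2.
rank(O) = 2 = n, so the pair (A, C) is completely observable.

2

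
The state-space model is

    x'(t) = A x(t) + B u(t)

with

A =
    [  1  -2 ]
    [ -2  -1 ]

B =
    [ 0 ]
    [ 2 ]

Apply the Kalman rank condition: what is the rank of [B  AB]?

2

AB = [[-4], [-2]]
Controllability matrix C = [B  AB] = [[0, -4], [2, -2]]
det(C) = 0·(-2) - (-4)·2 = 0 - (-8) = 8 ≠ 0, so rank(C) = 2.
rank(C) = 2 = n, so the pair (A, B) is completely controllable.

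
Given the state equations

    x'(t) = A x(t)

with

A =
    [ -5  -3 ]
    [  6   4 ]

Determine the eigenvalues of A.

-2, 1

det(sI - A) = s^2 - (tr A)s + det A, with tr A = (-5) + 4 = -1 and det A = (-5)·4 - (-3)·6 = -20 - (-18) = -2.
So p(s) = det(sI - A) = s^2 + s - 2.
Factor s^2 + s - 2: two numbers with sum -1 and product -2 are 1 and -2, so s^2 + s - 2 = (s - 1)(s + 2).
Hence p(s) = (s - 1) (s + 2), with roots -2, 1.
At least one eigenvalue has non-negative real part, so the system is not asymptotically stable.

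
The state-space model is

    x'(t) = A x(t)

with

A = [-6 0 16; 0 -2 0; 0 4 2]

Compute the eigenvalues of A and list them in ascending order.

det(sI - A) = s^3 - (tr A)s^2 + (M11 + M22 + M33)s - det A, where Mii is the 2×2 principal minor of A obtained by deleting row i and column i.
tr A = (-6) + (-2) + 2 = -6; M11 = (-2)·2 - 0·4 = -4 - 0 = -4; M22 = (-6)·2 - 16·0 = -12 - 0 = -12; M33 = (-6)·(-2) - 0·0 = 12 - 0 = 12; sum of minors = -4.
det A = (-6)·((-2)·2 - 0·4) - 0·(0·2 - 0·0) + 16·(0·4 - (-2)·0) = (-6)·(-4) - 0·0 + 16·0 = 24.
So p(s) = det(sI - A) = s^3 + 6s^2 - 4s - 24.
Rational-root test: any integer root divides -24. Testing small divisors, s = -2 works: p(-2) = -8 + 24 + 8 + (-24) = 0, so (s + 2) is a factor.
Dividing, p(s) = (s + 2)(s^2 + 4s - 12).
Factor s^2 + 4s - 12: two numbers with sum -4 and product -12 are 2 and -6, so s^2 + 4s - 12 = (s - 2)(s + 6).
Hence p(s) = (s - 2) (s + 2) (s + 6), with roots -6, -2, 2.
At least one eigenvalue has non-negative real part, so the system is not asymptotically stable.

-6, -2, 2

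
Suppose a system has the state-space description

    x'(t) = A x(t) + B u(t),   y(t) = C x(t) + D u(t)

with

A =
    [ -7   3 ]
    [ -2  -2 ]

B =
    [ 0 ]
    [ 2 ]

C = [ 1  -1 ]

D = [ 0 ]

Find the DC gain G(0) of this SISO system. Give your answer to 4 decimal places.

G(0) = C(-A)^{-1}B + D = -C A^{-1} B + D.
det A = 20, so A^{-1} = (1/20)·adj(A) = [[-1/10, -3/20], [1/10, -7/20]]
A^{-1} B = [-3/10, -7/10]^T
C A^{-1} B = 2/5
G(0) = D - C A^{-1} B = 0 - (2/5) = -2/5 ≈ -0.4000

-0.4000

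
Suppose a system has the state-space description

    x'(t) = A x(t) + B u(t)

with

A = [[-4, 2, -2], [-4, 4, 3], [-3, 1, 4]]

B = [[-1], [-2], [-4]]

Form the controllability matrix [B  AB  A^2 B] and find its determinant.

4583

AB = [[8], [-16], [-15]]
A^2B = [[-34], [-141], [-100]]
Controllability matrix C = [B  AB  A^2B] = [[-1, 8, -34], [-2, -16, -141], [-4, -15, -100]]
Expanding along the first row, det(C) = (-1)·((-16)·(-100) - (-141)·(-15)) - 8·((-2)·(-100) - (-141)·(-4)) + (-34)·((-2)·(-15) - (-16)·(-4)) = (-1)·(-515) - 8·(-364) + (-34)·(-34) = 4583
Since det(C) ≠ 0, rank(C) = 3 and the system is completely controllable.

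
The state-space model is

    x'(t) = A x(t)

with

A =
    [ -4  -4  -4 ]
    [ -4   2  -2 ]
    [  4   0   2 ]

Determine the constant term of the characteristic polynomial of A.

-16

Expand det(sI - A) for the 3×3 matrix.
p(s) = s^3 - 12s - 16.
(Check: constant term = det(-A) = (-1)^3 det A = -16; coefficient of s^2 = -tr A = 0.)
The constant term is -16.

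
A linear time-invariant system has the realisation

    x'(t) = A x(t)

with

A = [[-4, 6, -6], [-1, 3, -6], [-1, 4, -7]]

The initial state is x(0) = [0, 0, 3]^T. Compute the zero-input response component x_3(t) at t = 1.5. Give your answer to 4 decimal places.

-0.6545

det(sI - A) = s^3 - (tr A)s^2 + (M11 + M22 + M33)s - det A, where Mii is the 2×2 principal minor of A obtained by deleting row i and column i.
tr A = (-4) + 3 + (-7) = -8; M11 = 3·(-7) - (-6)·4 = -21 - (-24) = 3; M22 = (-4)·(-7) - (-6)·(-1) = 28 - 6 = 22; M33 = (-4)·3 - 6·(-1) = -12 - (-6) = -6; sum of minors = 19.
det A = (-4)·(3·(-7) - (-6)·4) - 6·((-1)·(-7) - (-6)·(-1)) + (-6)·((-1)·4 - 3·(-1)) = (-4)·3 - 6·1 + (-6)·(-1) = -12.
So p(s) = det(sI - A) = s^3 + 8s^2 + 19s + 12.
Rational-root test: any integer root divides 12. Testing small divisors, s = -1 works: p(-1) = -1 + 8 + (-19) + 12 = 0, so (s + 1) is a factor.
Dividing, p(s) = (s + 1)(s^2 + 7s + 12).
Factor s^2 + 7s + 12: two numbers with sum -7 and product 12 are -3 and -4, so s^2 + 7s + 12 = (s + 3)(s + 4).
Hence p(s) = (s + 1) (s + 3) (s + 4), with roots -4, -3, -1.
The eigenvalues -4, -3, -1 are distinct and real, so A is diagonalisable and x(t) = e^{At} x(0) = V diag(e^{λ_i t}) V^{-1} x(0), where the columns of V are the eigenvectors.
λ = -4: A - (-4)I = [[0, 6, -6], [-1, 7, -6], [-1, 4, -3]]. v must be orthogonal to every row; (row 1) × (row 2) = [6, 6, 6], so take v_1 = [1, 1, 1]^T.
λ = -3: A - (-3)I = [[-1, 6, -6], [-1, 6, -6], [-1, 4, -4]]. v must be orthogonal to every row; (row 1) × (row 3) = [0, 2, 2], so take v_2 = [0, 1, 1]^T.
λ = -1: A - (-1)I = [[-3, 6, -6], [-1, 4, -6], [-1, 4, -6]]. v must be orthogonal to every row; (row 1) × (row 2) = [-12, -12, -6], so take v_3 = [-2, -2, -1]^T.
V = [v_1 v_2 v_3] = [[1, 0, -2], [1, 1, -2], [1, 1, -1]] has det V = 1, so V^{-1} = adj(V)/det V = [[1, -2, 2], [-1, 1, 0], [0, -1, 1]].
Modal coordinates z(0) = V^{-1} x(0): 1·0 + (-2)·0 + 2·3 = 6; (-1)·0 + 1·0 + 0·3 = 0; 0·0 + (-1)·0 + 1·3 = 3; so z(0) = [6, 0, 3]^T.
x_3(t) = Σ_i (v_i)_3 · z_i(0) · e^{λ_i t} (row 3 of V times the modal terms).
x_3(1.5) = 1·6·e^{-4·1.5} + 1·0·e^{-3·1.5} + (-1)·3·e^{-1·1.5} = 6·0.002479 + 0·0.011109 + (-3)·0.223130 = -0.6545.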